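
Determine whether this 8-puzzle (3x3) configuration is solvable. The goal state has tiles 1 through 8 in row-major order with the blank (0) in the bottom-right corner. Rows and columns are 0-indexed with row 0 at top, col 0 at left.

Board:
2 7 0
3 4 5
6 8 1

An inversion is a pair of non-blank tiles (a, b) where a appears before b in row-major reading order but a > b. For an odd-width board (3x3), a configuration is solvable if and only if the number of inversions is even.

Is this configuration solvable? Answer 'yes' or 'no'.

Answer: no

Derivation:
Inversions (pairs i<j in row-major order where tile[i] > tile[j] > 0): 11
11 is odd, so the puzzle is not solvable.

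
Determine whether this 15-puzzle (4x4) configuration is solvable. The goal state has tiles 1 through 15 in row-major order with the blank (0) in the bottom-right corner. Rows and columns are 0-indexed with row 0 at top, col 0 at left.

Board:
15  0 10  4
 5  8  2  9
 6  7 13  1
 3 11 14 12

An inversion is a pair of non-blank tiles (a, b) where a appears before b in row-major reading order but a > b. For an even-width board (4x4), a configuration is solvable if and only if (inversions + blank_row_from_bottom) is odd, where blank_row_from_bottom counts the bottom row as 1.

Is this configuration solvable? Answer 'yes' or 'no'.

Inversions: 48
Blank is in row 0 (0-indexed from top), which is row 4 counting from the bottom (bottom = 1).
48 + 4 = 52, which is even, so the puzzle is not solvable.

Answer: no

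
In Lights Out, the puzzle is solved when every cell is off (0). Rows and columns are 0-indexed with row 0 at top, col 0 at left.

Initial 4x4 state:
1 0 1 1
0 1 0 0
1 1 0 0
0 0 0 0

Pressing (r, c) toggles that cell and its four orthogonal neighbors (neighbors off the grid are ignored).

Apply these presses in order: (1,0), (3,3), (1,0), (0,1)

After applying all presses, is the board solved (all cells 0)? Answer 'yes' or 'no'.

After press 1 at (1,0):
0 0 1 1
1 0 0 0
0 1 0 0
0 0 0 0

After press 2 at (3,3):
0 0 1 1
1 0 0 0
0 1 0 1
0 0 1 1

After press 3 at (1,0):
1 0 1 1
0 1 0 0
1 1 0 1
0 0 1 1

After press 4 at (0,1):
0 1 0 1
0 0 0 0
1 1 0 1
0 0 1 1

Lights still on: 7

Answer: no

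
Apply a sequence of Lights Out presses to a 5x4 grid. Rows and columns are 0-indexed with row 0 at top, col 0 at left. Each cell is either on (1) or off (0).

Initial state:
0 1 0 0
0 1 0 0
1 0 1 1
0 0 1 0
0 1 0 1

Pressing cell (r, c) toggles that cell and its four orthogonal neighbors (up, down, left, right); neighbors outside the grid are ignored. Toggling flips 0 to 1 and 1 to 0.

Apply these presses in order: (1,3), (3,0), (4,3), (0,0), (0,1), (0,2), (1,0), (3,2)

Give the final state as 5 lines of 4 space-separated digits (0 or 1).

Answer: 1 0 0 0
0 1 0 1
1 0 0 0
1 0 0 0
1 1 0 0

Derivation:
After press 1 at (1,3):
0 1 0 1
0 1 1 1
1 0 1 0
0 0 1 0
0 1 0 1

After press 2 at (3,0):
0 1 0 1
0 1 1 1
0 0 1 0
1 1 1 0
1 1 0 1

After press 3 at (4,3):
0 1 0 1
0 1 1 1
0 0 1 0
1 1 1 1
1 1 1 0

After press 4 at (0,0):
1 0 0 1
1 1 1 1
0 0 1 0
1 1 1 1
1 1 1 0

After press 5 at (0,1):
0 1 1 1
1 0 1 1
0 0 1 0
1 1 1 1
1 1 1 0

After press 6 at (0,2):
0 0 0 0
1 0 0 1
0 0 1 0
1 1 1 1
1 1 1 0

After press 7 at (1,0):
1 0 0 0
0 1 0 1
1 0 1 0
1 1 1 1
1 1 1 0

After press 8 at (3,2):
1 0 0 0
0 1 0 1
1 0 0 0
1 0 0 0
1 1 0 0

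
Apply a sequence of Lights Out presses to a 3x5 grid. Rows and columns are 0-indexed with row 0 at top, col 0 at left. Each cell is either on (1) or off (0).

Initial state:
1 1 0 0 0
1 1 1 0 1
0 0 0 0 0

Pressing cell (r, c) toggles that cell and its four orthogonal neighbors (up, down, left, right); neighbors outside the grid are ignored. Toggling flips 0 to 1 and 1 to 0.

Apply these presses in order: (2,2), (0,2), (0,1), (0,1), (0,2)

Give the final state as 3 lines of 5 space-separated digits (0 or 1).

After press 1 at (2,2):
1 1 0 0 0
1 1 0 0 1
0 1 1 1 0

After press 2 at (0,2):
1 0 1 1 0
1 1 1 0 1
0 1 1 1 0

After press 3 at (0,1):
0 1 0 1 0
1 0 1 0 1
0 1 1 1 0

After press 4 at (0,1):
1 0 1 1 0
1 1 1 0 1
0 1 1 1 0

After press 5 at (0,2):
1 1 0 0 0
1 1 0 0 1
0 1 1 1 0

Answer: 1 1 0 0 0
1 1 0 0 1
0 1 1 1 0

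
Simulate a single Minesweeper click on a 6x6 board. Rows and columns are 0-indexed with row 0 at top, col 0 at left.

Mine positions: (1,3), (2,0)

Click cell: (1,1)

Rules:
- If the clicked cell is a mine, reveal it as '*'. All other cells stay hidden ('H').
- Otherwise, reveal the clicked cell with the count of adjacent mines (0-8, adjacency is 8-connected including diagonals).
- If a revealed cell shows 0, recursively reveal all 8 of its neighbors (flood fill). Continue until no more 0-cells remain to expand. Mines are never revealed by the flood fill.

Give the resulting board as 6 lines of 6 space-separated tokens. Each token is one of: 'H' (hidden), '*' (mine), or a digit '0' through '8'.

H H H H H H
H 1 H H H H
H H H H H H
H H H H H H
H H H H H H
H H H H H H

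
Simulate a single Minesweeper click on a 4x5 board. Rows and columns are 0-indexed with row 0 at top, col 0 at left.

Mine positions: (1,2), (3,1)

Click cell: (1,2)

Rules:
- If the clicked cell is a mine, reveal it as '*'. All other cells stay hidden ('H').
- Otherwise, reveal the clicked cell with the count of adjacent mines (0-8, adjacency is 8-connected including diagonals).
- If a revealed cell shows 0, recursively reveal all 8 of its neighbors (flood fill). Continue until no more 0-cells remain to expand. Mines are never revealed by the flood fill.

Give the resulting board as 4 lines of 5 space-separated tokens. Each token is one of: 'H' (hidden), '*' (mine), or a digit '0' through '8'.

H H H H H
H H * H H
H H H H H
H H H H H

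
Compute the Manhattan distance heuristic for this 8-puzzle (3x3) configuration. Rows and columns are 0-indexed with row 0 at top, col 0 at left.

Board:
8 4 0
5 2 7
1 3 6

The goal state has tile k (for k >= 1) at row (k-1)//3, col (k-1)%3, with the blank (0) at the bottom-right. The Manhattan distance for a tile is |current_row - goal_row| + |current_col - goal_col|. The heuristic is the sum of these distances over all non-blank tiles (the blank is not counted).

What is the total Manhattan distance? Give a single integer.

Tile 8: at (0,0), goal (2,1), distance |0-2|+|0-1| = 3
Tile 4: at (0,1), goal (1,0), distance |0-1|+|1-0| = 2
Tile 5: at (1,0), goal (1,1), distance |1-1|+|0-1| = 1
Tile 2: at (1,1), goal (0,1), distance |1-0|+|1-1| = 1
Tile 7: at (1,2), goal (2,0), distance |1-2|+|2-0| = 3
Tile 1: at (2,0), goal (0,0), distance |2-0|+|0-0| = 2
Tile 3: at (2,1), goal (0,2), distance |2-0|+|1-2| = 3
Tile 6: at (2,2), goal (1,2), distance |2-1|+|2-2| = 1
Sum: 3 + 2 + 1 + 1 + 3 + 2 + 3 + 1 = 16

Answer: 16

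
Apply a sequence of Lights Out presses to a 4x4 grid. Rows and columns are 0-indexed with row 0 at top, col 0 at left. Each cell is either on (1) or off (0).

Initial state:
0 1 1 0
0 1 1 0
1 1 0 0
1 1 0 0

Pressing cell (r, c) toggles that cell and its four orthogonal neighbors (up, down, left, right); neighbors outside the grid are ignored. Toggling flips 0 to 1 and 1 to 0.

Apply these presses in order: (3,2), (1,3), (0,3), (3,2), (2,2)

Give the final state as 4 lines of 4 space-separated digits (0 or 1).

Answer: 0 1 0 0
0 1 1 0
1 0 1 0
1 1 1 0

Derivation:
After press 1 at (3,2):
0 1 1 0
0 1 1 0
1 1 1 0
1 0 1 1

After press 2 at (1,3):
0 1 1 1
0 1 0 1
1 1 1 1
1 0 1 1

After press 3 at (0,3):
0 1 0 0
0 1 0 0
1 1 1 1
1 0 1 1

After press 4 at (3,2):
0 1 0 0
0 1 0 0
1 1 0 1
1 1 0 0

After press 5 at (2,2):
0 1 0 0
0 1 1 0
1 0 1 0
1 1 1 0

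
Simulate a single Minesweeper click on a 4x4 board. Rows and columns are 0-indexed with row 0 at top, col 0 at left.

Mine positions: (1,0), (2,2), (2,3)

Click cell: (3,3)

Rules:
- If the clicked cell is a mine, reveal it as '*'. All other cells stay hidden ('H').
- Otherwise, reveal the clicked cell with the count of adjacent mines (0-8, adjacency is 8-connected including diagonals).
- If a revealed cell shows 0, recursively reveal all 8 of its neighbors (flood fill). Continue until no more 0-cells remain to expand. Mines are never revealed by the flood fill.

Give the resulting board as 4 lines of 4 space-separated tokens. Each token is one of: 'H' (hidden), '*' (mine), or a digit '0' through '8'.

H H H H
H H H H
H H H H
H H H 2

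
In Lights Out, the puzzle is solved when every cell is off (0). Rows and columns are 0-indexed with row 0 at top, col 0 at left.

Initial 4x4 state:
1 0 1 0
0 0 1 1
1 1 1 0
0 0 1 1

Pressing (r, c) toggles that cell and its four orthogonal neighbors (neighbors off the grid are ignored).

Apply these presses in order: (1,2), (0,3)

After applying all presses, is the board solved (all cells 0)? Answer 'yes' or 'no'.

Answer: no

Derivation:
After press 1 at (1,2):
1 0 0 0
0 1 0 0
1 1 0 0
0 0 1 1

After press 2 at (0,3):
1 0 1 1
0 1 0 1
1 1 0 0
0 0 1 1

Lights still on: 9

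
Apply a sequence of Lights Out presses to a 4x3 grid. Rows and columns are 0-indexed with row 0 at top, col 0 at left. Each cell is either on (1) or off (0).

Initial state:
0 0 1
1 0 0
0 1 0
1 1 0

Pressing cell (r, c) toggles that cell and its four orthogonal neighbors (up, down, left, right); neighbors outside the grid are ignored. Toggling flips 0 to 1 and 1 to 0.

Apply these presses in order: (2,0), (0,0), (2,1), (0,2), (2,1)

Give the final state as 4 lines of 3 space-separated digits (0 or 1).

After press 1 at (2,0):
0 0 1
0 0 0
1 0 0
0 1 0

After press 2 at (0,0):
1 1 1
1 0 0
1 0 0
0 1 0

After press 3 at (2,1):
1 1 1
1 1 0
0 1 1
0 0 0

After press 4 at (0,2):
1 0 0
1 1 1
0 1 1
0 0 0

After press 5 at (2,1):
1 0 0
1 0 1
1 0 0
0 1 0

Answer: 1 0 0
1 0 1
1 0 0
0 1 0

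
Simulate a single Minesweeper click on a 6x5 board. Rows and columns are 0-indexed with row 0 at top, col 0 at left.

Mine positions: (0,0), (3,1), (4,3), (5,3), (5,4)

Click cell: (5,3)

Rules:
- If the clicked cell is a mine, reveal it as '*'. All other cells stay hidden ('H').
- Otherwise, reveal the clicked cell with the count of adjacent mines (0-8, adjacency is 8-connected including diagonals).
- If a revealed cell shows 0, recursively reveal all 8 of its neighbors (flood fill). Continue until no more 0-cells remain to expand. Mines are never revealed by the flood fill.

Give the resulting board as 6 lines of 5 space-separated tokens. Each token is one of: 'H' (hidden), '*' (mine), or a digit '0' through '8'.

H H H H H
H H H H H
H H H H H
H H H H H
H H H H H
H H H * H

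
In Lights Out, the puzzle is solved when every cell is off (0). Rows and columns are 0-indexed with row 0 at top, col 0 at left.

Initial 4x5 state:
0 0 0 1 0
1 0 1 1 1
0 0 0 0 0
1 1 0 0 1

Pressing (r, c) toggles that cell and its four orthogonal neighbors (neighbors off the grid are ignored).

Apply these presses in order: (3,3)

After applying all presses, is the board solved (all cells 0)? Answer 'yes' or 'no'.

Answer: no

Derivation:
After press 1 at (3,3):
0 0 0 1 0
1 0 1 1 1
0 0 0 1 0
1 1 1 1 0

Lights still on: 10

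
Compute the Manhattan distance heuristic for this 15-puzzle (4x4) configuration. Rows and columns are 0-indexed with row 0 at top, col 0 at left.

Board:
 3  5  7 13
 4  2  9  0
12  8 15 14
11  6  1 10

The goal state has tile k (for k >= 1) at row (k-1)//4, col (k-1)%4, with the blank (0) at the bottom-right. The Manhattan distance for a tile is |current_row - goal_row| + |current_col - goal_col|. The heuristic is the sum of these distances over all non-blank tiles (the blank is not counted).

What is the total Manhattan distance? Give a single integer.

Tile 3: at (0,0), goal (0,2), distance |0-0|+|0-2| = 2
Tile 5: at (0,1), goal (1,0), distance |0-1|+|1-0| = 2
Tile 7: at (0,2), goal (1,2), distance |0-1|+|2-2| = 1
Tile 13: at (0,3), goal (3,0), distance |0-3|+|3-0| = 6
Tile 4: at (1,0), goal (0,3), distance |1-0|+|0-3| = 4
Tile 2: at (1,1), goal (0,1), distance |1-0|+|1-1| = 1
Tile 9: at (1,2), goal (2,0), distance |1-2|+|2-0| = 3
Tile 12: at (2,0), goal (2,3), distance |2-2|+|0-3| = 3
Tile 8: at (2,1), goal (1,3), distance |2-1|+|1-3| = 3
Tile 15: at (2,2), goal (3,2), distance |2-3|+|2-2| = 1
Tile 14: at (2,3), goal (3,1), distance |2-3|+|3-1| = 3
Tile 11: at (3,0), goal (2,2), distance |3-2|+|0-2| = 3
Tile 6: at (3,1), goal (1,1), distance |3-1|+|1-1| = 2
Tile 1: at (3,2), goal (0,0), distance |3-0|+|2-0| = 5
Tile 10: at (3,3), goal (2,1), distance |3-2|+|3-1| = 3
Sum: 2 + 2 + 1 + 6 + 4 + 1 + 3 + 3 + 3 + 1 + 3 + 3 + 2 + 5 + 3 = 42

Answer: 42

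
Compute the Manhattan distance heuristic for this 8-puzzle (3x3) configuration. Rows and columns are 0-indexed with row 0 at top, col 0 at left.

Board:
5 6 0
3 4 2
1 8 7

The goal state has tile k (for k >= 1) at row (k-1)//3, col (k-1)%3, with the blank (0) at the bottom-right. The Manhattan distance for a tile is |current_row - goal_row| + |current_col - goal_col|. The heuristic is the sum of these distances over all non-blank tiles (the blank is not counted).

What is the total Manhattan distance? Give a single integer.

Tile 5: at (0,0), goal (1,1), distance |0-1|+|0-1| = 2
Tile 6: at (0,1), goal (1,2), distance |0-1|+|1-2| = 2
Tile 3: at (1,0), goal (0,2), distance |1-0|+|0-2| = 3
Tile 4: at (1,1), goal (1,0), distance |1-1|+|1-0| = 1
Tile 2: at (1,2), goal (0,1), distance |1-0|+|2-1| = 2
Tile 1: at (2,0), goal (0,0), distance |2-0|+|0-0| = 2
Tile 8: at (2,1), goal (2,1), distance |2-2|+|1-1| = 0
Tile 7: at (2,2), goal (2,0), distance |2-2|+|2-0| = 2
Sum: 2 + 2 + 3 + 1 + 2 + 2 + 0 + 2 = 14

Answer: 14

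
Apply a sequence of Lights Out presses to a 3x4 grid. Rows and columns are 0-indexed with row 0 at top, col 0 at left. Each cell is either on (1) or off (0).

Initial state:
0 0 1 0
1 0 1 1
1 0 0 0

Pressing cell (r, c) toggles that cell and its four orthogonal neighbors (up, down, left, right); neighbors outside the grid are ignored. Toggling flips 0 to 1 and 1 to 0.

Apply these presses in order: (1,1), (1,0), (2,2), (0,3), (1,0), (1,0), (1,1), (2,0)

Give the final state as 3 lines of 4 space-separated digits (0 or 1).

After press 1 at (1,1):
0 1 1 0
0 1 0 1
1 1 0 0

After press 2 at (1,0):
1 1 1 0
1 0 0 1
0 1 0 0

After press 3 at (2,2):
1 1 1 0
1 0 1 1
0 0 1 1

After press 4 at (0,3):
1 1 0 1
1 0 1 0
0 0 1 1

After press 5 at (1,0):
0 1 0 1
0 1 1 0
1 0 1 1

After press 6 at (1,0):
1 1 0 1
1 0 1 0
0 0 1 1

After press 7 at (1,1):
1 0 0 1
0 1 0 0
0 1 1 1

After press 8 at (2,0):
1 0 0 1
1 1 0 0
1 0 1 1

Answer: 1 0 0 1
1 1 0 0
1 0 1 1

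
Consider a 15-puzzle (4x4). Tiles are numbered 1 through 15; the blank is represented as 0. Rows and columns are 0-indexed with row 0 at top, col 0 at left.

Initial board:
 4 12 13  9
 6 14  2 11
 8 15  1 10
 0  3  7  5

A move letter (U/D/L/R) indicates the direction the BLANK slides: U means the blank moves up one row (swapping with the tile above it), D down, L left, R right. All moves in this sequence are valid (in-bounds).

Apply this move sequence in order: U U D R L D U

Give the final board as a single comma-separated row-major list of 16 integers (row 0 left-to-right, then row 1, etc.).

After move 1 (U):
 4 12 13  9
 6 14  2 11
 0 15  1 10
 8  3  7  5

After move 2 (U):
 4 12 13  9
 0 14  2 11
 6 15  1 10
 8  3  7  5

After move 3 (D):
 4 12 13  9
 6 14  2 11
 0 15  1 10
 8  3  7  5

After move 4 (R):
 4 12 13  9
 6 14  2 11
15  0  1 10
 8  3  7  5

After move 5 (L):
 4 12 13  9
 6 14  2 11
 0 15  1 10
 8  3  7  5

After move 6 (D):
 4 12 13  9
 6 14  2 11
 8 15  1 10
 0  3  7  5

After move 7 (U):
 4 12 13  9
 6 14  2 11
 0 15  1 10
 8  3  7  5

Answer: 4, 12, 13, 9, 6, 14, 2, 11, 0, 15, 1, 10, 8, 3, 7, 5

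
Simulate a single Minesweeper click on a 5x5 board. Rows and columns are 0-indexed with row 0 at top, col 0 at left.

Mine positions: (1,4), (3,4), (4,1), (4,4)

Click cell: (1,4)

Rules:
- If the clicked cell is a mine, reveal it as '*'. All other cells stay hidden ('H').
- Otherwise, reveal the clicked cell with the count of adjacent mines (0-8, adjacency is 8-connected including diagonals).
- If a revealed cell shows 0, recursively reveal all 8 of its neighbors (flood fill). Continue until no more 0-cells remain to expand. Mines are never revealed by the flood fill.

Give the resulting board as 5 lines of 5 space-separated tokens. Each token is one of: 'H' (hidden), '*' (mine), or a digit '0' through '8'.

H H H H H
H H H H *
H H H H H
H H H H H
H H H H H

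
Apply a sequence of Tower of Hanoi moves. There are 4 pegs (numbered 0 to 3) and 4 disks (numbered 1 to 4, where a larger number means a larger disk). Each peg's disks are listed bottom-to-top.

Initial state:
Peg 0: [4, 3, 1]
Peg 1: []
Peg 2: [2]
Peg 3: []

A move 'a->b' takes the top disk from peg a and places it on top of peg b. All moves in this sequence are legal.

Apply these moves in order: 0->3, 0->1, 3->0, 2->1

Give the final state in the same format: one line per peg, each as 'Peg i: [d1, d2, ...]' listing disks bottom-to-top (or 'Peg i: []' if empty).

After move 1 (0->3):
Peg 0: [4, 3]
Peg 1: []
Peg 2: [2]
Peg 3: [1]

After move 2 (0->1):
Peg 0: [4]
Peg 1: [3]
Peg 2: [2]
Peg 3: [1]

After move 3 (3->0):
Peg 0: [4, 1]
Peg 1: [3]
Peg 2: [2]
Peg 3: []

After move 4 (2->1):
Peg 0: [4, 1]
Peg 1: [3, 2]
Peg 2: []
Peg 3: []

Answer: Peg 0: [4, 1]
Peg 1: [3, 2]
Peg 2: []
Peg 3: []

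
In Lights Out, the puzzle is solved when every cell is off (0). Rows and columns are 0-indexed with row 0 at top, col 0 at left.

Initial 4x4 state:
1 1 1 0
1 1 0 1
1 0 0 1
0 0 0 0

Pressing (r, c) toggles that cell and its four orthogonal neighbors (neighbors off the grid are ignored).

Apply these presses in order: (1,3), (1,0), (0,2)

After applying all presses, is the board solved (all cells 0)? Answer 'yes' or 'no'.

Answer: yes

Derivation:
After press 1 at (1,3):
1 1 1 1
1 1 1 0
1 0 0 0
0 0 0 0

After press 2 at (1,0):
0 1 1 1
0 0 1 0
0 0 0 0
0 0 0 0

After press 3 at (0,2):
0 0 0 0
0 0 0 0
0 0 0 0
0 0 0 0

Lights still on: 0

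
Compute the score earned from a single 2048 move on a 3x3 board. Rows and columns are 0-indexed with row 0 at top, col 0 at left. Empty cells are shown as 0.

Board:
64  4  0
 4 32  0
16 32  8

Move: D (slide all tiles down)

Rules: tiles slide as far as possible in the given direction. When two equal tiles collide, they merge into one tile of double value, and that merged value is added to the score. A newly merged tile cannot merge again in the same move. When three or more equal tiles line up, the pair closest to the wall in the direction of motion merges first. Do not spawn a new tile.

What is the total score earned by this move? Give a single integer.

Slide down:
col 0: [64, 4, 16] -> [64, 4, 16]  score +0 (running 0)
col 1: [4, 32, 32] -> [0, 4, 64]  score +64 (running 64)
col 2: [0, 0, 8] -> [0, 0, 8]  score +0 (running 64)
Board after move:
64  0  0
 4  4  0
16 64  8

Answer: 64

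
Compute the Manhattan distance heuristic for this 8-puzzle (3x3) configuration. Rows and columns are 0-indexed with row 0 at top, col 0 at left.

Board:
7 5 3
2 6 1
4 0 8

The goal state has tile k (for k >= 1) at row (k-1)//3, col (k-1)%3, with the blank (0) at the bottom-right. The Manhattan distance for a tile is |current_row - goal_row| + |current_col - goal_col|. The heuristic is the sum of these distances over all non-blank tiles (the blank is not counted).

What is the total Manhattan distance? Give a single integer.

Tile 7: (0,0)->(2,0) = 2
Tile 5: (0,1)->(1,1) = 1
Tile 3: (0,2)->(0,2) = 0
Tile 2: (1,0)->(0,1) = 2
Tile 6: (1,1)->(1,2) = 1
Tile 1: (1,2)->(0,0) = 3
Tile 4: (2,0)->(1,0) = 1
Tile 8: (2,2)->(2,1) = 1
Sum: 2 + 1 + 0 + 2 + 1 + 3 + 1 + 1 = 11

Answer: 11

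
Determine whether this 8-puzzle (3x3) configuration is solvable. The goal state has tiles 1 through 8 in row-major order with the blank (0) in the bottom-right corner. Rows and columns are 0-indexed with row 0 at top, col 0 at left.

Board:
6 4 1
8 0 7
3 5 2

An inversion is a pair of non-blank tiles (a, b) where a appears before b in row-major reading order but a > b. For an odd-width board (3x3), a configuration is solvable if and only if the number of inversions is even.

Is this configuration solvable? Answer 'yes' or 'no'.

Inversions (pairs i<j in row-major order where tile[i] > tile[j] > 0): 17
17 is odd, so the puzzle is not solvable.

Answer: no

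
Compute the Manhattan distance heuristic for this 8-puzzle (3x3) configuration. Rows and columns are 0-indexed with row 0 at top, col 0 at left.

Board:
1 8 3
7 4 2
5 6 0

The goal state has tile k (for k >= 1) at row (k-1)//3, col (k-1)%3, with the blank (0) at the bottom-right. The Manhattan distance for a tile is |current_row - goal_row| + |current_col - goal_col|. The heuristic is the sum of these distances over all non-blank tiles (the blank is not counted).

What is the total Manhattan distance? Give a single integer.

Answer: 10

Derivation:
Tile 1: (0,0)->(0,0) = 0
Tile 8: (0,1)->(2,1) = 2
Tile 3: (0,2)->(0,2) = 0
Tile 7: (1,0)->(2,0) = 1
Tile 4: (1,1)->(1,0) = 1
Tile 2: (1,2)->(0,1) = 2
Tile 5: (2,0)->(1,1) = 2
Tile 6: (2,1)->(1,2) = 2
Sum: 0 + 2 + 0 + 1 + 1 + 2 + 2 + 2 = 10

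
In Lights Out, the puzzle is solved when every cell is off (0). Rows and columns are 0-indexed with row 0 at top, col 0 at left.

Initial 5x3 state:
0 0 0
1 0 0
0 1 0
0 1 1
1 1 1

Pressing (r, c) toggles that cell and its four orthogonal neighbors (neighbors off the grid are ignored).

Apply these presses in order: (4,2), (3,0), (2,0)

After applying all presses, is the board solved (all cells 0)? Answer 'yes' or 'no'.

Answer: yes

Derivation:
After press 1 at (4,2):
0 0 0
1 0 0
0 1 0
0 1 0
1 0 0

After press 2 at (3,0):
0 0 0
1 0 0
1 1 0
1 0 0
0 0 0

After press 3 at (2,0):
0 0 0
0 0 0
0 0 0
0 0 0
0 0 0

Lights still on: 0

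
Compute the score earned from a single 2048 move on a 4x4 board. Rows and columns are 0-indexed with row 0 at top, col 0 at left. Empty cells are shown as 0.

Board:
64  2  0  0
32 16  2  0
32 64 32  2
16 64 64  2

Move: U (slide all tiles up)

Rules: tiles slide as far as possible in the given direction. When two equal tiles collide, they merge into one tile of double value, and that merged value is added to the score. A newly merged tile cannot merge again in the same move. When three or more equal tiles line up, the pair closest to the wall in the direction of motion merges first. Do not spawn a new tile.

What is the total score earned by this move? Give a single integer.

Answer: 196

Derivation:
Slide up:
col 0: [64, 32, 32, 16] -> [64, 64, 16, 0]  score +64 (running 64)
col 1: [2, 16, 64, 64] -> [2, 16, 128, 0]  score +128 (running 192)
col 2: [0, 2, 32, 64] -> [2, 32, 64, 0]  score +0 (running 192)
col 3: [0, 0, 2, 2] -> [4, 0, 0, 0]  score +4 (running 196)
Board after move:
 64   2   2   4
 64  16  32   0
 16 128  64   0
  0   0   0   0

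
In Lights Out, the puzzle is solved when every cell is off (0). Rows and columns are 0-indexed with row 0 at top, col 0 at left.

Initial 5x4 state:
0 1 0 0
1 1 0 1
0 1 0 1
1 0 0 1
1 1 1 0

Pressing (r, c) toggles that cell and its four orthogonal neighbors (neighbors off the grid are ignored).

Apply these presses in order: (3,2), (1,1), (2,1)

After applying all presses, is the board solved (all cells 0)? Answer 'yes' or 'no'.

After press 1 at (3,2):
0 1 0 0
1 1 0 1
0 1 1 1
1 1 1 0
1 1 0 0

After press 2 at (1,1):
0 0 0 0
0 0 1 1
0 0 1 1
1 1 1 0
1 1 0 0

After press 3 at (2,1):
0 0 0 0
0 1 1 1
1 1 0 1
1 0 1 0
1 1 0 0

Lights still on: 10

Answer: no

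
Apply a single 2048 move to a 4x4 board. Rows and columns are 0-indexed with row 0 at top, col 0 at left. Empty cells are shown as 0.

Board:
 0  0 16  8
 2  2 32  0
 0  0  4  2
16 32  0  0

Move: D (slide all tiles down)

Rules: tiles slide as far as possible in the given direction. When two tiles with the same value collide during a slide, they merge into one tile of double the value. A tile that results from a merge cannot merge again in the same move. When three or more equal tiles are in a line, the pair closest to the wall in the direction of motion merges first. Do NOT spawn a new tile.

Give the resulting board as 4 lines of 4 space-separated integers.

Slide down:
col 0: [0, 2, 0, 16] -> [0, 0, 2, 16]
col 1: [0, 2, 0, 32] -> [0, 0, 2, 32]
col 2: [16, 32, 4, 0] -> [0, 16, 32, 4]
col 3: [8, 0, 2, 0] -> [0, 0, 8, 2]

Answer:  0  0  0  0
 0  0 16  0
 2  2 32  8
16 32  4  2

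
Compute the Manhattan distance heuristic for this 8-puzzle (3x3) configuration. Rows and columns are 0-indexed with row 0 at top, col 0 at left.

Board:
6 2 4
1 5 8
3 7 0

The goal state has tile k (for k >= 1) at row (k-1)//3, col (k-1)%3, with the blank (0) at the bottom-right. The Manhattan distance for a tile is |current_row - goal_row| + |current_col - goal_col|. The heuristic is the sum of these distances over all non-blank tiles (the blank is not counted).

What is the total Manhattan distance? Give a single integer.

Tile 6: at (0,0), goal (1,2), distance |0-1|+|0-2| = 3
Tile 2: at (0,1), goal (0,1), distance |0-0|+|1-1| = 0
Tile 4: at (0,2), goal (1,0), distance |0-1|+|2-0| = 3
Tile 1: at (1,0), goal (0,0), distance |1-0|+|0-0| = 1
Tile 5: at (1,1), goal (1,1), distance |1-1|+|1-1| = 0
Tile 8: at (1,2), goal (2,1), distance |1-2|+|2-1| = 2
Tile 3: at (2,0), goal (0,2), distance |2-0|+|0-2| = 4
Tile 7: at (2,1), goal (2,0), distance |2-2|+|1-0| = 1
Sum: 3 + 0 + 3 + 1 + 0 + 2 + 4 + 1 = 14

Answer: 14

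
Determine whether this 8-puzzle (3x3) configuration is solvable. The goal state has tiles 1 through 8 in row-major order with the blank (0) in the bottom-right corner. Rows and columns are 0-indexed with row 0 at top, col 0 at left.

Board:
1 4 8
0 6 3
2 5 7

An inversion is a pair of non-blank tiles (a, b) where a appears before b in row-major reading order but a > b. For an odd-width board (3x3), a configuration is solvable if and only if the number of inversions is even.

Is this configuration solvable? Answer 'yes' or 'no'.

Inversions (pairs i<j in row-major order where tile[i] > tile[j] > 0): 11
11 is odd, so the puzzle is not solvable.

Answer: no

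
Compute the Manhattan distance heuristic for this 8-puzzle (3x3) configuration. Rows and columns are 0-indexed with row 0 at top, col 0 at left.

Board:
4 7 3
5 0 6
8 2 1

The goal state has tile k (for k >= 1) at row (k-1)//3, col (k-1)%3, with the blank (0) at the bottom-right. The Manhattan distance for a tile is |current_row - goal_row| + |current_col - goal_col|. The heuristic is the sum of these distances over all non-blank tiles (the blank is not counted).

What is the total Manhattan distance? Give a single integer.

Tile 4: at (0,0), goal (1,0), distance |0-1|+|0-0| = 1
Tile 7: at (0,1), goal (2,0), distance |0-2|+|1-0| = 3
Tile 3: at (0,2), goal (0,2), distance |0-0|+|2-2| = 0
Tile 5: at (1,0), goal (1,1), distance |1-1|+|0-1| = 1
Tile 6: at (1,2), goal (1,2), distance |1-1|+|2-2| = 0
Tile 8: at (2,0), goal (2,1), distance |2-2|+|0-1| = 1
Tile 2: at (2,1), goal (0,1), distance |2-0|+|1-1| = 2
Tile 1: at (2,2), goal (0,0), distance |2-0|+|2-0| = 4
Sum: 1 + 3 + 0 + 1 + 0 + 1 + 2 + 4 = 12

Answer: 12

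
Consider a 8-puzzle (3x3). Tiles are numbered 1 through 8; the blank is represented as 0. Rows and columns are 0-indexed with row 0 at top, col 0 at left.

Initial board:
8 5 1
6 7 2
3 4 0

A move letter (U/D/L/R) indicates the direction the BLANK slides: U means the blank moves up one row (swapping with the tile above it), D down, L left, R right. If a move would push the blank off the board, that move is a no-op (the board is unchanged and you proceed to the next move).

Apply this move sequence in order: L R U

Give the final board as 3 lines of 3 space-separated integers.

Answer: 8 5 1
6 7 0
3 4 2

Derivation:
After move 1 (L):
8 5 1
6 7 2
3 0 4

After move 2 (R):
8 5 1
6 7 2
3 4 0

After move 3 (U):
8 5 1
6 7 0
3 4 2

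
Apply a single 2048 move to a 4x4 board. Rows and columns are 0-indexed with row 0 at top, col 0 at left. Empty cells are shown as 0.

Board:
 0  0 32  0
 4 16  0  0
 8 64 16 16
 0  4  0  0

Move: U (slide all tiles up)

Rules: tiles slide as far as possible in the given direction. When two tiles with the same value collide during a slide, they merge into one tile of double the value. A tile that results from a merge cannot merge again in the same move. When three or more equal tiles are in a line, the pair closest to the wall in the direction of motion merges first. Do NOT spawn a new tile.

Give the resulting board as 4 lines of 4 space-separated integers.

Slide up:
col 0: [0, 4, 8, 0] -> [4, 8, 0, 0]
col 1: [0, 16, 64, 4] -> [16, 64, 4, 0]
col 2: [32, 0, 16, 0] -> [32, 16, 0, 0]
col 3: [0, 0, 16, 0] -> [16, 0, 0, 0]

Answer:  4 16 32 16
 8 64 16  0
 0  4  0  0
 0  0  0  0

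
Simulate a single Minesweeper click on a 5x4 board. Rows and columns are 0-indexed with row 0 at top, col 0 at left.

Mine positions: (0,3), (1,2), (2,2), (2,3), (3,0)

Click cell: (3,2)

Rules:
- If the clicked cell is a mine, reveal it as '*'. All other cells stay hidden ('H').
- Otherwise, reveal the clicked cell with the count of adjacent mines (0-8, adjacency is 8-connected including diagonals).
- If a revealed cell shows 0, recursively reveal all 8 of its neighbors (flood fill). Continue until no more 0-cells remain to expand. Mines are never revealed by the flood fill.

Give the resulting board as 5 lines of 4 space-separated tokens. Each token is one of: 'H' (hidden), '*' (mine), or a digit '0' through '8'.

H H H H
H H H H
H H H H
H H 2 H
H H H H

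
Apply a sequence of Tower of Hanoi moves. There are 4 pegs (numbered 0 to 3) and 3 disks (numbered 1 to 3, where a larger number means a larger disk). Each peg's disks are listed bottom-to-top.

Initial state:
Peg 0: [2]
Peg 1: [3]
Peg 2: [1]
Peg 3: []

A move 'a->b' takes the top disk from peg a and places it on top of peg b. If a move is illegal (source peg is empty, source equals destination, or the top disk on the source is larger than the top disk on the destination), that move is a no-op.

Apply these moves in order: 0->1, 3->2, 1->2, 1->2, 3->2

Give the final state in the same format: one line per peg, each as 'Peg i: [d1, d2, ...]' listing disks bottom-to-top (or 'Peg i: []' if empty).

Answer: Peg 0: []
Peg 1: [3, 2]
Peg 2: [1]
Peg 3: []

Derivation:
After move 1 (0->1):
Peg 0: []
Peg 1: [3, 2]
Peg 2: [1]
Peg 3: []

After move 2 (3->2):
Peg 0: []
Peg 1: [3, 2]
Peg 2: [1]
Peg 3: []

After move 3 (1->2):
Peg 0: []
Peg 1: [3, 2]
Peg 2: [1]
Peg 3: []

After move 4 (1->2):
Peg 0: []
Peg 1: [3, 2]
Peg 2: [1]
Peg 3: []

After move 5 (3->2):
Peg 0: []
Peg 1: [3, 2]
Peg 2: [1]
Peg 3: []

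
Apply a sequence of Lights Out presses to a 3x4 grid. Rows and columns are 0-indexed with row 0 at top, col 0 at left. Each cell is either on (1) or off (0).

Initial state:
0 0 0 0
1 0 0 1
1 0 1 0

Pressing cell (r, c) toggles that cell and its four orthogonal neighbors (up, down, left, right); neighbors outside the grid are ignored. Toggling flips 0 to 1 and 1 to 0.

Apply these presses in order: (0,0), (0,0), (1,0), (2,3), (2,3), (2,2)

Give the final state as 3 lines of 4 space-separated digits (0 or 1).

After press 1 at (0,0):
1 1 0 0
0 0 0 1
1 0 1 0

After press 2 at (0,0):
0 0 0 0
1 0 0 1
1 0 1 0

After press 3 at (1,0):
1 0 0 0
0 1 0 1
0 0 1 0

After press 4 at (2,3):
1 0 0 0
0 1 0 0
0 0 0 1

After press 5 at (2,3):
1 0 0 0
0 1 0 1
0 0 1 0

After press 6 at (2,2):
1 0 0 0
0 1 1 1
0 1 0 1

Answer: 1 0 0 0
0 1 1 1
0 1 0 1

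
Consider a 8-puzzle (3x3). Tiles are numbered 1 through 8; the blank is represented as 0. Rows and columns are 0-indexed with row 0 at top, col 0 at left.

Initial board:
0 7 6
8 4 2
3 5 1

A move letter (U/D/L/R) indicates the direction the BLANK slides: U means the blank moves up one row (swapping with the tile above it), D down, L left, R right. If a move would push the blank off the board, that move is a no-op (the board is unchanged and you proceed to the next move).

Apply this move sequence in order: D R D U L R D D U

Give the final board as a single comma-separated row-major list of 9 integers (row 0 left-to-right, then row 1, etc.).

After move 1 (D):
8 7 6
0 4 2
3 5 1

After move 2 (R):
8 7 6
4 0 2
3 5 1

After move 3 (D):
8 7 6
4 5 2
3 0 1

After move 4 (U):
8 7 6
4 0 2
3 5 1

After move 5 (L):
8 7 6
0 4 2
3 5 1

After move 6 (R):
8 7 6
4 0 2
3 5 1

After move 7 (D):
8 7 6
4 5 2
3 0 1

After move 8 (D):
8 7 6
4 5 2
3 0 1

After move 9 (U):
8 7 6
4 0 2
3 5 1

Answer: 8, 7, 6, 4, 0, 2, 3, 5, 1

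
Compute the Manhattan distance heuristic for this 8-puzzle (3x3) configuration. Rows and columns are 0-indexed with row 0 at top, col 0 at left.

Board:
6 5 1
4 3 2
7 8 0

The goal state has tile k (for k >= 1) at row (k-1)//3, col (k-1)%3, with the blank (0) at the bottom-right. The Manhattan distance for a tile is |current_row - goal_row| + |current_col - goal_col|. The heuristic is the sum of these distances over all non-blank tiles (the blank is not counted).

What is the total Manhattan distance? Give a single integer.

Answer: 10

Derivation:
Tile 6: at (0,0), goal (1,2), distance |0-1|+|0-2| = 3
Tile 5: at (0,1), goal (1,1), distance |0-1|+|1-1| = 1
Tile 1: at (0,2), goal (0,0), distance |0-0|+|2-0| = 2
Tile 4: at (1,0), goal (1,0), distance |1-1|+|0-0| = 0
Tile 3: at (1,1), goal (0,2), distance |1-0|+|1-2| = 2
Tile 2: at (1,2), goal (0,1), distance |1-0|+|2-1| = 2
Tile 7: at (2,0), goal (2,0), distance |2-2|+|0-0| = 0
Tile 8: at (2,1), goal (2,1), distance |2-2|+|1-1| = 0
Sum: 3 + 1 + 2 + 0 + 2 + 2 + 0 + 0 = 10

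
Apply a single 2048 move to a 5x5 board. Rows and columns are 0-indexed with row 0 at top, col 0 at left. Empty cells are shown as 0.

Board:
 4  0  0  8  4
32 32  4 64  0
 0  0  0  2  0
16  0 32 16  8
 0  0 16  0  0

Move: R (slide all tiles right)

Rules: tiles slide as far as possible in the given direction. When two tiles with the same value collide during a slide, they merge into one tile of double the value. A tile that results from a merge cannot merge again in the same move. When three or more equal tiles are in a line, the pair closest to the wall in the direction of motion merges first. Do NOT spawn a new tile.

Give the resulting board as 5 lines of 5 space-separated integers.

Slide right:
row 0: [4, 0, 0, 8, 4] -> [0, 0, 4, 8, 4]
row 1: [32, 32, 4, 64, 0] -> [0, 0, 64, 4, 64]
row 2: [0, 0, 0, 2, 0] -> [0, 0, 0, 0, 2]
row 3: [16, 0, 32, 16, 8] -> [0, 16, 32, 16, 8]
row 4: [0, 0, 16, 0, 0] -> [0, 0, 0, 0, 16]

Answer:  0  0  4  8  4
 0  0 64  4 64
 0  0  0  0  2
 0 16 32 16  8
 0  0  0  0 16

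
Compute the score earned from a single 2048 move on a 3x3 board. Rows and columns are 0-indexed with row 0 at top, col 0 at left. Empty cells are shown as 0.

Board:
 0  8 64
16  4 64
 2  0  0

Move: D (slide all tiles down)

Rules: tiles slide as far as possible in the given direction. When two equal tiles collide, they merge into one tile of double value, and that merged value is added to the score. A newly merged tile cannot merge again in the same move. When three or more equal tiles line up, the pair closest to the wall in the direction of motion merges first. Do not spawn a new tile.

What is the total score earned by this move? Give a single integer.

Slide down:
col 0: [0, 16, 2] -> [0, 16, 2]  score +0 (running 0)
col 1: [8, 4, 0] -> [0, 8, 4]  score +0 (running 0)
col 2: [64, 64, 0] -> [0, 0, 128]  score +128 (running 128)
Board after move:
  0   0   0
 16   8   0
  2   4 128

Answer: 128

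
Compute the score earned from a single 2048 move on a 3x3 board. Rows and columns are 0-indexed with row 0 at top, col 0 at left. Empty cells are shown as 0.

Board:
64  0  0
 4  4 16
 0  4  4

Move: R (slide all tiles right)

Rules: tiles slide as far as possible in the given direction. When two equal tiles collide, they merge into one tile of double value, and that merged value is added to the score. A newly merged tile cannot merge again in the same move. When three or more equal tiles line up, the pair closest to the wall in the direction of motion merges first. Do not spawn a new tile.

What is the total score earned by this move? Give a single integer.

Slide right:
row 0: [64, 0, 0] -> [0, 0, 64]  score +0 (running 0)
row 1: [4, 4, 16] -> [0, 8, 16]  score +8 (running 8)
row 2: [0, 4, 4] -> [0, 0, 8]  score +8 (running 16)
Board after move:
 0  0 64
 0  8 16
 0  0  8

Answer: 16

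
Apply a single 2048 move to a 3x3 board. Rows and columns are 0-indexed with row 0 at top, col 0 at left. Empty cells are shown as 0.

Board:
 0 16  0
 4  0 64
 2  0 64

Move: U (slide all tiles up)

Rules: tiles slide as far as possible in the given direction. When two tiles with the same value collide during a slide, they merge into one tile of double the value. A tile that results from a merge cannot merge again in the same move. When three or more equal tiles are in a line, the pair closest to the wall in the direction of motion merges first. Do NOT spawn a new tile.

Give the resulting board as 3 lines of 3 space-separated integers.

Answer:   4  16 128
  2   0   0
  0   0   0

Derivation:
Slide up:
col 0: [0, 4, 2] -> [4, 2, 0]
col 1: [16, 0, 0] -> [16, 0, 0]
col 2: [0, 64, 64] -> [128, 0, 0]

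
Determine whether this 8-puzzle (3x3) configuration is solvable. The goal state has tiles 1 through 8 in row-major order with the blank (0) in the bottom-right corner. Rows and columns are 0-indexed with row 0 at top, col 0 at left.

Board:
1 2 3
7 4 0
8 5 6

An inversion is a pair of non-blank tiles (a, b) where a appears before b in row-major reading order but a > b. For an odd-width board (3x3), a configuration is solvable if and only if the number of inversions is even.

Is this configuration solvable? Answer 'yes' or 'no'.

Inversions (pairs i<j in row-major order where tile[i] > tile[j] > 0): 5
5 is odd, so the puzzle is not solvable.

Answer: no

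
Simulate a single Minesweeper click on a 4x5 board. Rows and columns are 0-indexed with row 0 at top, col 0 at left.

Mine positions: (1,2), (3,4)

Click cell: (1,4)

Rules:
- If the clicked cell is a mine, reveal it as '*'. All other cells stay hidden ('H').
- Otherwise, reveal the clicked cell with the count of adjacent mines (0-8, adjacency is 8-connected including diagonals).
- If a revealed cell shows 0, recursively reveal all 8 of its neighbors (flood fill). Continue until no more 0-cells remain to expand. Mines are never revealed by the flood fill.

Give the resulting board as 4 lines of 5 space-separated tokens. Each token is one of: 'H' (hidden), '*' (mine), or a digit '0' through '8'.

H H H 1 0
H H H 1 0
H H H 2 1
H H H H H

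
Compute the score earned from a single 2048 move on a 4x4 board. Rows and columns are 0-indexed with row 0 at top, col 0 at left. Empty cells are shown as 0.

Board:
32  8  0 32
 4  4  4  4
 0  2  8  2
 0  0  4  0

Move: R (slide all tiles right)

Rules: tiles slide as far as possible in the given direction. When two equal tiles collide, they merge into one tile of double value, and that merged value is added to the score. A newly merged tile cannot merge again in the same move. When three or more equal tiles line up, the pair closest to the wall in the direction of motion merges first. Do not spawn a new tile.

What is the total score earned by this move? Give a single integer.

Slide right:
row 0: [32, 8, 0, 32] -> [0, 32, 8, 32]  score +0 (running 0)
row 1: [4, 4, 4, 4] -> [0, 0, 8, 8]  score +16 (running 16)
row 2: [0, 2, 8, 2] -> [0, 2, 8, 2]  score +0 (running 16)
row 3: [0, 0, 4, 0] -> [0, 0, 0, 4]  score +0 (running 16)
Board after move:
 0 32  8 32
 0  0  8  8
 0  2  8  2
 0  0  0  4

Answer: 16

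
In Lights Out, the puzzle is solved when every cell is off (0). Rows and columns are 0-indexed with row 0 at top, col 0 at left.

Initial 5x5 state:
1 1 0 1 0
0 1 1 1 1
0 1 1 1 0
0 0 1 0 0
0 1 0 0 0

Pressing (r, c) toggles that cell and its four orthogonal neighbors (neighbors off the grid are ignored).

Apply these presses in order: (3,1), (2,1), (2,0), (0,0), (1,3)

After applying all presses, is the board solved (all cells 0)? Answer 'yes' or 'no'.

Answer: yes

Derivation:
After press 1 at (3,1):
1 1 0 1 0
0 1 1 1 1
0 0 1 1 0
1 1 0 0 0
0 0 0 0 0

After press 2 at (2,1):
1 1 0 1 0
0 0 1 1 1
1 1 0 1 0
1 0 0 0 0
0 0 0 0 0

After press 3 at (2,0):
1 1 0 1 0
1 0 1 1 1
0 0 0 1 0
0 0 0 0 0
0 0 0 0 0

After press 4 at (0,0):
0 0 0 1 0
0 0 1 1 1
0 0 0 1 0
0 0 0 0 0
0 0 0 0 0

After press 5 at (1,3):
0 0 0 0 0
0 0 0 0 0
0 0 0 0 0
0 0 0 0 0
0 0 0 0 0

Lights still on: 0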